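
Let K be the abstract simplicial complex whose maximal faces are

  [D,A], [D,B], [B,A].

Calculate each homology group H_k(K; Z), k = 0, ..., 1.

H_0 = Z,  H_1 = Z.

Take the total order A < B < D on the vertex set. Then K (dimension 1) consists of the simplices:

  0-simplices (3): A, B, D
  1-simplices (3): AB, AD, BD

so the chain groups are C_0 ≅ Z^3, C_1 ≅ Z^3.

The boundary map ∂_1: C_1 → C_0 sends each edge [p,q] (with p < q) to q − p. For instance
  ∂AD = D − A.
This gives a 3×3 integer matrix of rank 2; reducing to Smith normal form yields diagonal entries (1,1).

Computing H_k = (kernel of ∂_k) / (image of ∂_{k+1}):

  H_0: rank C_0 − rank ∂_1 = 3 − 2 = 1, and the invariant factors of ∂_1 are all 1, so H_0 = Z.
  H_1: rank ker ∂_1 − rank ∂_2 = (3 − 2) − 0 = 1, and there is no ∂_2, so H_1 = Z.

As a check, the Euler characteristic is 3 − 3 = 0, which agrees with 1 − 1 = 0.
(K is a triangulation of the circle S^1.)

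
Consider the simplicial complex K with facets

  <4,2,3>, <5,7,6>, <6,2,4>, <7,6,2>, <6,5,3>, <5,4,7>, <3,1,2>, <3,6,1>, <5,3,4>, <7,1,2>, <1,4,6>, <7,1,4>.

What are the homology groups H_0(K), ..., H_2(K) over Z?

Fix the vertex order 1 < 2 < 3 < 4 < 5 < 6 < 7 and write every simplex with vertices in increasing order. Then dim K = 2 and the simplices of K are:

  0-simplices (7): [1], [2], [3], [4], [5], [6], [7]
  1-simplices (18): [1,2], [1,3], [1,4], [1,6], [1,7], [2,3], [2,4], [2,6], [2,7], [3,4], [3,5], [3,6], [4,5], [4,6], [4,7], [5,6], [5,7], [6,7]
  2-simplices (12): [1,2,3], [1,2,7], [1,3,6], [1,4,6], [1,4,7], [2,3,4], [2,4,6], [2,6,7], [3,4,5], [3,5,6], [4,5,7], [5,6,7]

giving chain groups C_0 ≅ Z^7, C_1 ≅ Z^18, C_2 ≅ Z^12.

The boundary map ∂_1: C_1 → C_0 sends each edge [p,q] (with p < q) to q − p. For instance
  ∂[1,3] = [3] − [1].
The resulting 7×18 matrix has rank 6, and its Smith normal form has invariant factors (1,1,1,1,1,1).

∂_2: C_2 → C_1 maps a triangle to the signed sum of its edges. For instance
  ∂[2,4,6] = [4,6] − [2,6] + [2,4],
  ∂[4,5,7] = [5,7] − [4,7] + [4,5].
As a 18×12 matrix over Z this has rank 12, with invariant factors (1,1,1,1,1,1,1,1,1,1,1,2).

Computing H_k = (kernel of ∂_k) / (image of ∂_{k+1}):

  H_0: rank C_0 − rank ∂_1 = 7 − 6 = 1, and the invariant factors of ∂_1 are all 1, so H_0 = Z.
  H_1: rank ker ∂_1 − rank ∂_2 = (18 − 6) − 12 = 0, and ∂_2 has invariant factor 2 > 1, so H_1 = Z/2Z.
  H_2: rank ker ∂_2 − rank ∂_3 = (12 − 12) − 0 = 0, and there is no ∂_3, so H_2 = 0.

(K is a triangulation of the real projective plane RP^2.)

H_0 = Z,  H_1 = Z/2Z,  H_2 = 0.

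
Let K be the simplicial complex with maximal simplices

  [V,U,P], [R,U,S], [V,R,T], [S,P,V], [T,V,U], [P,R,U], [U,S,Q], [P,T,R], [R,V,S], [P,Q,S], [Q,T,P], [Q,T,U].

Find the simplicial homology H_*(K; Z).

H_0 = Z,  H_1 = Z/2Z,  H_2 = 0.

Take the total order P < Q < R < S < T < U < V on the vertex set. Then K (dimension 2) consists of the simplices:

  0-simplices (7): P, Q, R, S, T, U, V
  1-simplices (18): PQ, PR, PS, PT, PU, PV, QS, QT, QU, RS, RT, RU, RV, SU, SV, TU, TV, UV
  2-simplices (12): PQS, PQT, PRT, PRU, PSV, PUV, QSU, QTU, RSU, RSV, RTV, TUV

so the chain groups are C_0 ≅ Z^7, C_1 ≅ Z^18, C_2 ≅ Z^12.

∂_1: C_1 → C_0 sends each edge [p,q] (with p < q) to q − p.
The resulting 7×18 matrix has rank 6, and its Smith normal form has invariant factors (1,1,1,1,1,1).

Boundary ∂_2: C_2 → C_1 acts by ∂[p,q,r] = [q,r] − [p,r] + [p,q]. For instance
  ∂PSV = SV − PV + PS,
  ∂RTV = TV − RV + RT.
This gives a 18×12 integer matrix of rank 12; reducing to Smith normal form yields diagonal entries (1,1,1,1,1,1,1,1,1,1,1,2).

Computing H_k = (kernel of ∂_k) / (image of ∂_{k+1}):

  H_0: rank C_0 − rank ∂_1 = 7 − 6 = 1, and the invariant factors of ∂_1 are all 1, so H_0 ≅ Z.
  H_1: rank ker ∂_1 − rank ∂_2 = (18 − 6) − 12 = 0, and ∂_2 has invariant factor 2 > 1, so H_1 ≅ Z/2Z.
  H_2: rank ker ∂_2 − rank ∂_3 = (12 − 12) − 0 = 0, and there is no ∂_3, so H_2 ≅ 0.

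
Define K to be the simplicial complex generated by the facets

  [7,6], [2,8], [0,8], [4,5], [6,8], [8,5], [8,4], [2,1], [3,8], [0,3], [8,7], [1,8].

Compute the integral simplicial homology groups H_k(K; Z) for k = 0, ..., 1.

Order the vertices as 0 < 1 < 2 < 3 < 4 < 5 < 6 < 7 < 8. Listing each simplex with vertices in this order, K has dimension 1 with simplices:

  0-simplices (9): [0], [1], [2], [3], [4], [5], [6], [7], [8]
  1-simplices (12): [0,3], [0,8], [1,2], [1,8], [2,8], [3,8], [4,5], [4,8], [5,8], [6,7], [6,8], [7,8]

giving chain groups C_0 ≅ Z^9, C_1 ≅ Z^12.

Boundary ∂_1: C_1 → C_0 is given by ∂[p,q] = [q] − [p].
The 9×12 boundary matrix has rank 8 and Smith normal form diag(1,1,1,1,1,1,1,1).

Now H_k = ker ∂_k / im ∂_{k+1}, so:

  H_0: rank C_0 − rank ∂_1 = 9 − 8 = 1, and the invariant factors of ∂_1 are all 1, so H_0 = Z.
  H_1: rank ker ∂_1 − rank ∂_2 = (12 − 8) − 0 = 4, and there is no ∂_2, so H_1 = Z^4.

H_0 ≅ Z,  H_1 ≅ Z^4.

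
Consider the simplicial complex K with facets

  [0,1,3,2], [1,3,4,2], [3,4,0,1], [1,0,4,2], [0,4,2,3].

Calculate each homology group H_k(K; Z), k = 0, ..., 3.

H_0 ≅ Z,  H_1 = 0,  H_2 = 0,  H_3 ≅ Z.

K has 5 vertices, 10 edges, 10 triangles, 5 3-simplices.
rank ∂_0 = 0, rank ∂_1 = 4 ⇒ b_0 = 5 − 0 − 4 = 1; all invariant factors of ∂_1 are 1 so no torsion. So H_0 = Z.
rank ∂_1 = 4, rank ∂_2 = 6 ⇒ b_1 = 10 − 4 − 6 = 0; all invariant factors of ∂_2 are 1 so no torsion. So H_1 = 0.
rank ∂_2 = 6, rank ∂_3 = 4 ⇒ b_2 = 10 − 6 − 4 = 0; all invariant factors of ∂_3 are 1 so no torsion. So H_2 = 0.
rank ∂_3 = 4, rank ∂_4 = 0 ⇒ b_3 = 5 − 4 − 0 = 1. So H_3 = Z.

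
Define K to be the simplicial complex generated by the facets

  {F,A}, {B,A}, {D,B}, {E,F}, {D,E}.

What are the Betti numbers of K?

b_0 = 1, b_1 = 1.

We work with the vertex ordering A < B < D < E < F. The simplices of K, each written with vertices in increasing order, are:

  0-simplices (5): A, B, D, E, F
  1-simplices (5): AB, AF, BD, DE, EF

so the chain groups are C_0 ≅ Z^5, C_1 ≅ Z^5.

Boundary ∂_1: C_1 → C_0 sends each edge [p,q] (with p < q) to q − p.
As a 5×5 matrix over Z this has rank 4, with invariant factors (1,1,1,1).

Now H_k = ker ∂_k / im ∂_{k+1}, so:

  H_0: rank C_0 − rank ∂_1 = 5 − 4 = 1, and the invariant factors of ∂_1 are all 1, so H_0 ≅ Z.
  H_1: rank ker ∂_1 − rank ∂_2 = (5 − 4) − 0 = 1, and there is no ∂_2, so H_1 ≅ Z.

(K is a triangulation of the circle S^1.)

Hence the Betti numbers are b_0 = 1, b_1 = 1.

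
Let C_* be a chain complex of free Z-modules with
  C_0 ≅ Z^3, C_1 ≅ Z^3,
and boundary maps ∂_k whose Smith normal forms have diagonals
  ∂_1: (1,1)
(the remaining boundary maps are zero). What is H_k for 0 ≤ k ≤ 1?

H_0 = Z,  H_1 = Z.

H_0: b_0 = 3 − 0 − 2 = 1; torsion from ∂_1 factors > 1: none. So H_0 = Z.
H_1: b_1 = 3 − 2 − 0 = 1; torsion from ∂_2 factors > 1: none. So H_1 = Z.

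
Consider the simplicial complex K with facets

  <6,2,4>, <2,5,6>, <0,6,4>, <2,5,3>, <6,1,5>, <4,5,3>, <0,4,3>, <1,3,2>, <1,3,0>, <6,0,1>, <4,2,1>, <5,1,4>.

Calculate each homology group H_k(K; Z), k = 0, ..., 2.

Order the vertices as 0 < 1 < 2 < 3 < 4 < 5 < 6. Listing each simplex with vertices in this order, K has dimension 2 with simplices:

  0-simplices (7): [0], [1], [2], [3], [4], [5], [6]
  1-simplices (18): [0,1], [0,3], [0,4], [0,6], [1,2], [1,3], [1,4], [1,5], [1,6], [2,3], [2,4], [2,5], [2,6], [3,4], [3,5], [4,5], [4,6], [5,6]
  2-simplices (12): [0,1,3], [0,1,6], [0,3,4], [0,4,6], [1,2,3], [1,2,4], [1,4,5], [1,5,6], [2,3,5], [2,4,6], [2,5,6], [3,4,5]

giving chain groups C_0 ≅ Z^7, C_1 ≅ Z^18, C_2 ≅ Z^12.

Boundary ∂_1: C_1 → C_0 is given by ∂[p,q] = [q] − [p].
The 7×18 boundary matrix has rank 6 and Smith normal form diag(1,1,1,1,1,1).

∂_2: C_2 → C_1 maps a triangle to the signed sum of its edges. For instance
  ∂[0,4,6] = [4,6] − [0,6] + [0,4],
  ∂[2,3,5] = [3,5] − [2,5] + [2,3].
The resulting 18×12 matrix has rank 12, and its Smith normal form has invariant factors (1,1,1,1,1,1,1,1,1,1,1,2).

Reading off H_k = ker ∂_k / im ∂_{k+1}:

  H_0: rank C_0 − rank ∂_1 = 7 − 6 = 1, and the invariant factors of ∂_1 are all 1, so H_0 = Z.
  H_1: rank ker ∂_1 − rank ∂_2 = (18 − 6) − 12 = 0, and ∂_2 has invariant factor 2 > 1, so H_1 = Z/2.
  H_2: rank ker ∂_2 − rank ∂_3 = (12 − 12) − 0 = 0, and there is no ∂_3, so H_2 = 0.

As a check, the Euler characteristic is 7 − 18 + 12 = 1, which agrees with 1 − 0 + 0 = 1.
(K is a triangulation of the real projective plane RP^2.)

H_0 = Z,  H_1 = Z/2,  H_2 = 0.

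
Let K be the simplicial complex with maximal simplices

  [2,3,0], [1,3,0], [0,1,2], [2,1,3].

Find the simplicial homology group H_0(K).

We work with the vertex ordering 0 < 1 < 2 < 3. The simplices of K, each written with vertices in increasing order, are:

  0-simplices (4): [0], [1], [2], [3]
  1-simplices (6): [0,1], [0,2], [0,3], [1,2], [1,3], [2,3]
  2-simplices (4): [0,1,2], [0,1,3], [0,2,3], [1,2,3]

so the chain groups are C_0 ≅ Z^4, C_1 ≅ Z^6, C_2 ≅ Z^4.

∂_1: C_1 → C_0 is given by ∂[p,q] = [q] − [p]. For instance
  ∂[2,3] = [3] − [2].
As a 4×6 matrix over Z this has rank 3, with invariant factors (1,1,1).

The boundary map ∂_2: C_2 → C_1 acts by ∂[p,q,r] = [q,r] − [p,r] + [p,q]. For instance
  ∂[0,1,2] = [1,2] − [0,2] + [0,1],
  ∂[1,2,3] = [2,3] − [1,3] + [1,2].
The 6×4 boundary matrix has rank 3 and Smith normal form diag(1,1,1).

Computing H_k = (kernel of ∂_k) / (image of ∂_{k+1}):

  H_0: rank C_0 − rank ∂_1 = 4 − 3 = 1, and the invariant factors of ∂_1 are all 1, so H_0 ≅ Z.

(K is a triangulation of the 2-sphere S^2.)

H_0 ≅ Z.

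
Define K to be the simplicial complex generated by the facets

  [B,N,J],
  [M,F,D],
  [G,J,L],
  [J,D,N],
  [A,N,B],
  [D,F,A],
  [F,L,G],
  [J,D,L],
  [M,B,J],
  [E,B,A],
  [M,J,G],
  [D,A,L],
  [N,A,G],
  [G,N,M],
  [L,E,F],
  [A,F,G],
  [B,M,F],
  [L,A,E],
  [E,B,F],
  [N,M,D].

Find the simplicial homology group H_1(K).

H_1 = Z × Z/2.

We work with the vertex ordering A < B < D < E < F < G < J < L < M < N. The simplices of K, each written with vertices in increasing order, are:

  0-simplices (10): A, B, D, E, F, G, J, L, M, N
  1-simplices (30): AB, AD, AE, AF, AG, AL, AN, BE, BF, BJ, BM, BN, DF, DJ, DL, DM, DN, EF, EL, FG, FL, FM, GJ, GL, GM, GN, JL, JM, JN, MN
  2-simplices (20): ABE, ABN, ADF, ADL, AEL, AFG, AGN, BEF, BFM, BJM, BJN, DFM, DJL, DJN, DMN, EFL, FGL, GJL, GJM, GMN

giving chain groups C_0 ≅ Z^10, C_1 ≅ Z^30, C_2 ≅ Z^20.

The boundary map ∂_1: C_1 → C_0 sends each edge [p,q] (with p < q) to q − p.
As a 10×30 matrix over Z this has rank 9, with invariant factors (1,1,1,1,1,1,1,1,1).

∂_2: C_2 → C_1 acts by ∂[p,q,r] = [q,r] − [p,r] + [p,q]. For instance
  ∂DJN = JN − DN + DJ,
  ∂AFG = FG − AG + AF.
This gives a 30×20 integer matrix of rank 20; reducing to Smith normal form yields diagonal entries (1,1,1,1,1,1,1,1,1,1,1,1,1,1,1,1,1,1,1,2).

Now H_k = ker ∂_k / im ∂_{k+1}, so:

  H_1: rank ker ∂_1 − rank ∂_2 = (30 − 9) − 20 = 1, and ∂_2 has invariant factor 2 > 1, so H_1 = Z × Z/2.

(K is a triangulation of the Klein bottle.)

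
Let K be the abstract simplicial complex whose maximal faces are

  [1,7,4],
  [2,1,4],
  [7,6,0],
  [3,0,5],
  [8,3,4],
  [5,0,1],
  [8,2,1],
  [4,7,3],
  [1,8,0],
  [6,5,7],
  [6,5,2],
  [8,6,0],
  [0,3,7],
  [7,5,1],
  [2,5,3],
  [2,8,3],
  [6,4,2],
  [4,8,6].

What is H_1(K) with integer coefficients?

Take the total order 0 < 1 < 2 < 3 < 4 < 5 < 6 < 7 < 8 on the vertex set. Then K (dimension 2) consists of the simplices:

  0-simplices (9): [0], [1], [2], [3], [4], [5], [6], [7], [8]
  1-simplices (27): (27 of them)
  2-simplices (18): [0,1,5], [0,1,8], [0,3,5], [0,3,7], [0,6,7], [0,6,8], [1,2,4], [1,2,8], [1,4,7], [1,5,7], [2,3,5], [2,3,8], [2,4,6], [2,5,6], [3,4,7], [3,4,8], [4,6,8], [5,6,7]

giving chain groups C_0 ≅ Z^9, C_1 ≅ Z^27, C_2 ≅ Z^18.

The boundary map ∂_1: C_1 → C_0 is given by ∂[p,q] = [q] − [p].
This gives a 9×27 integer matrix of rank 8; reducing to Smith normal form yields diagonal entries (1,1,1,1,1,1,1,1).

The boundary map ∂_2: C_2 → C_1 maps a triangle to the signed sum of its edges. For instance
  ∂[0,6,8] = [6,8] − [0,8] + [0,6],
  ∂[5,6,7] = [6,7] − [5,7] + [5,6].
This gives a 27×18 integer matrix of rank 18; reducing to Smith normal form yields diagonal entries (1,1,1,1,1,1,1,1,1,1,1,1,1,1,1,1,1,2).

Now H_k = ker ∂_k / im ∂_{k+1}, so:

  H_1: rank ker ∂_1 − rank ∂_2 = (27 − 8) − 18 = 1, and ∂_2 has invariant factor 2 > 1, so H_1 = Z ⊕ Z/2Z.

H_1 ≅ Z ⊕ Z/2Z.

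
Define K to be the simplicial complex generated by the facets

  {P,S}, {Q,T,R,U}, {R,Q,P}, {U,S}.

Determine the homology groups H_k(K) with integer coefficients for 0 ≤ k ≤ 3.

Order the vertices as P < Q < R < S < T < U. Listing each simplex with vertices in this order, K has dimension 3 with simplices:

  0-simplices (6): P, Q, R, S, T, U
  1-simplices (10): PQ, PR, PS, QR, QT, QU, RT, RU, SU, TU
  2-simplices (5): PQR, QRT, QRU, QTU, RTU
  3-simplices (1): QRTU

so the chain groups are C_0 ≅ Z^6, C_1 ≅ Z^10, C_2 ≅ Z^5, C_3 ≅ Z^1.

Boundary ∂_1: C_1 → C_0 is given by ∂[p,q] = [q] − [p]. For instance
  ∂PR = R − P.
The 6×10 boundary matrix has rank 5 and Smith normal form diag(1,1,1,1,1).

∂_2: C_2 → C_1 acts by ∂[p,q,r] = [q,r] − [p,r] + [p,q]. For instance
  ∂RTU = TU − RU + RT,
  ∂PQR = QR − PR + PQ.
The resulting 10×5 matrix has rank 4, and its Smith normal form has invariant factors (1,1,1,1).

Boundary ∂_3: C_3 → C_2 sends each 3-simplex σ to the alternating sum Σ_i (−1)^i (σ with its i-th vertex removed). For instance
  ∂QRTU = RTU − QTU + QRU − QRT.
The resulting 5×1 matrix has rank 1, and its Smith normal form has invariant factors (1).

Computing H_k = (kernel of ∂_k) / (image of ∂_{k+1}):

  H_0: rank C_0 − rank ∂_1 = 6 − 5 = 1, and the invariant factors of ∂_1 are all 1, so H_0 = Z.
  H_1: rank ker ∂_1 − rank ∂_2 = (10 − 5) − 4 = 1, and the invariant factors of ∂_2 are all 1, so H_1 = Z.
  H_2: rank ker ∂_2 − rank ∂_3 = (5 − 4) − 1 = 0, and the invariant factors of ∂_3 are all 1, so H_2 = 0.
  H_3: rank ker ∂_3 − rank ∂_4 = (1 − 1) − 0 = 0, and there is no ∂_4, so H_3 = 0.

As a check, the Euler characteristic is 6 − 10 + 5 − 1 = 0, which agrees with 1 − 1 + 0 − 0 = 0.

H_0 = Z,  H_1 = Z,  H_2 = 0,  H_3 = 0.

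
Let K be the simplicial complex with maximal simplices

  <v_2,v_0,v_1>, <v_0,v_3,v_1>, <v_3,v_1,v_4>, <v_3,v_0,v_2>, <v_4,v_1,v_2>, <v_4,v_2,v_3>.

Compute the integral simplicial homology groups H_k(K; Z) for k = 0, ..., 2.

H_0 = Z,  H_1 = 0,  H_2 = Z.

Take the total order v_0 < v_1 < v_2 < v_3 < v_4 on the vertex set. Then K (dimension 2) consists of the simplices:

  0-simplices (5): [v_0], [v_1], [v_2], [v_3], [v_4]
  1-simplices (9): [v_0,v_1], [v_0,v_2], [v_0,v_3], [v_1,v_2], [v_1,v_3], [v_1,v_4], [v_2,v_3], [v_2,v_4], [v_3,v_4]
  2-simplices (6): [v_0,v_1,v_2], [v_0,v_1,v_3], [v_0,v_2,v_3], [v_1,v_2,v_4], [v_1,v_3,v_4], [v_2,v_3,v_4]

Hence C_0 ≅ Z^5, C_1 ≅ Z^9, C_2 ≅ Z^6.

The boundary map ∂_1: C_1 → C_0 sends each edge [p,q] (with p < q) to q − p.
As a 5×9 matrix over Z this has rank 4, with invariant factors (1,1,1,1).

Boundary ∂_2: C_2 → C_1 acts by ∂[p,q,r] = [q,r] − [p,r] + [p,q]. For instance
  ∂[v_0,v_1,v_3] = [v_1,v_3] − [v_0,v_3] + [v_0,v_1],
  ∂[v_1,v_3,v_4] = [v_3,v_4] − [v_1,v_4] + [v_1,v_3].
The resulting 9×6 matrix has rank 5, and its Smith normal form has invariant factors (1,1,1,1,1).

From H_k ≅ ker(∂_k) / im(∂_{k+1}) we obtain:

  H_0: rank C_0 − rank ∂_1 = 5 − 4 = 1, and the invariant factors of ∂_1 are all 1, so H_0 ≅ Z.
  H_1: rank ker ∂_1 − rank ∂_2 = (9 − 4) − 5 = 0, and the invariant factors of ∂_2 are all 1, so H_1 ≅ 0.
  H_2: rank ker ∂_2 − rank ∂_3 = (6 − 5) − 0 = 1, and there is no ∂_3, so H_2 ≅ Z.

As a check, the Euler characteristic is 5 − 9 + 6 = 2, which agrees with 1 − 0 + 1 = 2.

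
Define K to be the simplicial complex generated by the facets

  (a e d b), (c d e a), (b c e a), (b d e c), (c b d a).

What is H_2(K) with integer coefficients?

Take the total order a < b < c < d < e on the vertex set. Then K (dimension 3) consists of the simplices:

  0-simplices (5): a, b, c, d, e
  1-simplices (10): ab, ac, ad, ae, bc, bd, be, cd, ce, de
  2-simplices (10): abc, abd, abe, acd, ace, ade, bcd, bce, bde, cde
  3-simplices (5): abcd, abce, abde, acde, bcde

Hence C_0 ≅ Z^5, C_1 ≅ Z^10, C_2 ≅ Z^10, C_3 ≅ Z^5.

∂_1: C_1 → C_0 sends each edge [p,q] (with p < q) to q − p.
The resulting 5×10 matrix has rank 4, and its Smith normal form has invariant factors (1,1,1,1).

∂_2: C_2 → C_1 sends each 2-simplex [p,q,r] to [q,r] − [p,r] + [p,q]. For instance
  ∂bcd = cd − bd + bc,
  ∂bce = ce − be + bc.
As a 10×10 matrix over Z this has rank 6, with invariant factors (1,1,1,1,1,1).

The boundary map ∂_3: C_3 → C_2 sends each 3-simplex σ to the alternating sum Σ_i (−1)^i (σ with its i-th vertex removed). For instance
  ∂abcd = bcd − acd + abd − abc,
  ∂acde = cde − ade + ace − acd.
The resulting 10×5 matrix has rank 4, and its Smith normal form has invariant factors (1,1,1,1).

Now H_k = ker ∂_k / im ∂_{k+1}, so:

  H_2: rank ker ∂_2 − rank ∂_3 = (10 − 6) − 4 = 0, and the invariant factors of ∂_3 are all 1, so H_2 = 0.

(K is a triangulation of the 3-sphere S^3.)

H_2 ≅ 0.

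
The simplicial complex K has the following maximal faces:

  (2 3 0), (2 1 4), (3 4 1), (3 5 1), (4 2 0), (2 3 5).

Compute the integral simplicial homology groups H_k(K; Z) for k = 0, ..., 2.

H_0 ≅ Z,  H_1 ≅ Z,  H_2 = 0.

K has 6 vertices, 12 edges, 6 triangles.
rank ∂_0 = 0, rank ∂_1 = 5 ⇒ b_0 = 6 − 0 − 5 = 1; all invariant factors of ∂_1 are 1 so no torsion. So H_0 ≅ Z.
rank ∂_1 = 5, rank ∂_2 = 6 ⇒ b_1 = 12 − 5 − 6 = 1; all invariant factors of ∂_2 are 1 so no torsion. So H_1 ≅ Z.
rank ∂_2 = 6, rank ∂_3 = 0 ⇒ b_2 = 6 − 6 − 0 = 0. So H_2 ≅ 0.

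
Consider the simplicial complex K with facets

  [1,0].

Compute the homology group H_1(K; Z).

We work with the vertex ordering 0 < 1. The simplices of K, each written with vertices in increasing order, are:

  0-simplices (2): [0], [1]
  1-simplices (1): [0,1]

so the chain groups are C_0 ≅ Z^2, C_1 ≅ Z^1.

The boundary map ∂_1: C_1 → C_0 maps an edge to its endpoints' difference, ∂[p,q] = q − p.
This gives a 2×1 integer matrix of rank 1; reducing to Smith normal form yields diagonal entries (1).

From H_k ≅ ker(∂_k) / im(∂_{k+1}) we obtain:

  H_1: rank ker ∂_1 − rank ∂_2 = (1 − 1) − 0 = 0, and there is no ∂_2, so H_1 ≅ 0.

H_1 = 0.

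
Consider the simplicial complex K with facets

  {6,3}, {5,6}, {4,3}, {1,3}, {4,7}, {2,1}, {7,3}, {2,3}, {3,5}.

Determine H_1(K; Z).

Take the total order 1 < 2 < 3 < 4 < 5 < 6 < 7 on the vertex set. Then K (dimension 1) consists of the simplices:

  0-simplices (7): [1], [2], [3], [4], [5], [6], [7]
  1-simplices (9): [1,2], [1,3], [2,3], [3,4], [3,5], [3,6], [3,7], [4,7], [5,6]

giving chain groups C_0 ≅ Z^7, C_1 ≅ Z^9.

∂_1: C_1 → C_0 sends each edge [p,q] (with p < q) to q − p.
The 7×9 boundary matrix has rank 6 and Smith normal form diag(1,1,1,1,1,1).

Reading off H_k = ker ∂_k / im ∂_{k+1}:

  H_1: rank ker ∂_1 − rank ∂_2 = (9 − 6) − 0 = 3, and there is no ∂_2, so H_1 = Z^3.

H_1 ≅ Z^3.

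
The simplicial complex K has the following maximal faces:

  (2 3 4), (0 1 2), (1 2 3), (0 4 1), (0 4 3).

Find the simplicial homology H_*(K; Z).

H_0 ≅ Z,  H_1 ≅ Z,  H_2 = 0.

K has 5 vertices, 10 edges, 5 triangles.
rank ∂_0 = 0, rank ∂_1 = 4 ⇒ b_0 = 5 − 0 − 4 = 1; all invariant factors of ∂_1 are 1 so no torsion. So H_0 = Z.
rank ∂_1 = 4, rank ∂_2 = 5 ⇒ b_1 = 10 − 4 − 5 = 1; all invariant factors of ∂_2 are 1 so no torsion. So H_1 = Z.
rank ∂_2 = 5, rank ∂_3 = 0 ⇒ b_2 = 5 − 5 − 0 = 0. So H_2 = 0.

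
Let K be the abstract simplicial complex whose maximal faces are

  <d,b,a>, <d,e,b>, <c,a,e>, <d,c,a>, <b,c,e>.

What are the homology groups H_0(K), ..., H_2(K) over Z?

Order the vertices as a < b < c < d < e. Listing each simplex with vertices in this order, K has dimension 2 with simplices:

  0-simplices (5): a, b, c, d, e
  1-simplices (10): ab, ac, ad, ae, bc, bd, be, cd, ce, de
  2-simplices (5): abd, acd, ace, bce, bde

Hence C_0 ≅ Z^5, C_1 ≅ Z^10, C_2 ≅ Z^5.

Boundary ∂_1: C_1 → C_0 sends each edge [p,q] (with p < q) to q − p. For instance
  ∂ac = c − a.
The 5×10 boundary matrix has rank 4 and Smith normal form diag(1,1,1,1).

∂_2: C_2 → C_1 acts by ∂[p,q,r] = [q,r] − [p,r] + [p,q]. For instance
  ∂acd = cd − ad + ac,
  ∂abd = bd − ad + ab.
As a 10×5 matrix over Z this has rank 5, with invariant factors (1,1,1,1,1).

From H_k ≅ ker(∂_k) / im(∂_{k+1}) we obtain:

  H_0: rank C_0 − rank ∂_1 = 5 − 4 = 1, and the invariant factors of ∂_1 are all 1, so H_0 ≅ Z.
  H_1: rank ker ∂_1 − rank ∂_2 = (10 − 4) − 5 = 1, and the invariant factors of ∂_2 are all 1, so H_1 ≅ Z.
  H_2: rank ker ∂_2 − rank ∂_3 = (5 − 5) − 0 = 0, and there is no ∂_3, so H_2 ≅ 0.

As a check, the Euler characteristic is 5 − 10 + 5 = 0, which agrees with 1 − 1 + 0 = 0.

H_0 = Z,  H_1 = Z,  H_2 = 0.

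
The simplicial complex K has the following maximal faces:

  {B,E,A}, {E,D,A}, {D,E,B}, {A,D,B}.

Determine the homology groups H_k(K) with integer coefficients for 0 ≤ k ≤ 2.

H_0 = Z,  H_1 = 0,  H_2 = Z.

K has 4 vertices, 6 edges, 4 triangles.
rank ∂_0 = 0, rank ∂_1 = 3 ⇒ b_0 = 4 − 0 − 3 = 1; all invariant factors of ∂_1 are 1 so no torsion. So H_0 ≅ Z.
rank ∂_1 = 3, rank ∂_2 = 3 ⇒ b_1 = 6 − 3 − 3 = 0; all invariant factors of ∂_2 are 1 so no torsion. So H_1 ≅ 0.
rank ∂_2 = 3, rank ∂_3 = 0 ⇒ b_2 = 4 − 3 − 0 = 1. So H_2 ≅ Z.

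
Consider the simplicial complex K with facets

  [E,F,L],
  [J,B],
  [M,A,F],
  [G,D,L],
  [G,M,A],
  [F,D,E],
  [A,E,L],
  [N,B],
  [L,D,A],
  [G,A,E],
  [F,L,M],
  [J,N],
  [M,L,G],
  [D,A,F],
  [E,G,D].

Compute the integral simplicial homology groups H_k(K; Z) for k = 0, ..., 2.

Take the total order A < B < D < E < F < G < J < L < M < N on the vertex set. Then K (dimension 2) consists of the simplices:

  0-simplices (10): A, B, D, E, F, G, J, L, M, N
  1-simplices (21): AD, AE, AF, AG, AL, AM, BJ, BN, DE, DF, DG, DL, EF, EG, EL, FL, FM, GL, GM, JN, LM
  2-simplices (12): ADF, ADL, AEG, AEL, AFM, AGM, DEF, DEG, DGL, EFL, FLM, GLM

giving chain groups C_0 ≅ Z^10, C_1 ≅ Z^21, C_2 ≅ Z^12.

Boundary ∂_1: C_1 → C_0 is given by ∂[p,q] = [q] − [p]. For instance
  ∂AL = L − A.
The resulting 10×21 matrix has rank 8, and its Smith normal form has invariant factors (1,1,1,1,1,1,1,1).

Boundary ∂_2: C_2 → C_1 maps a triangle to the signed sum of its edges. For instance
  ∂AEL = EL − AL + AE,
  ∂DEG = EG − DG + DE.
The resulting 21×12 matrix has rank 12, and its Smith normal form has invariant factors (1,1,1,1,1,1,1,1,1,1,1,2).

From H_k ≅ ker(∂_k) / im(∂_{k+1}) we obtain:

  H_0: rank C_0 − rank ∂_1 = 10 − 8 = 2, and the invariant factors of ∂_1 are all 1, so H_0 = Z^2.
  H_1: rank ker ∂_1 − rank ∂_2 = (21 − 8) − 12 = 1, and ∂_2 has invariant factor 2 > 1, so H_1 = Z ⊕ Z/2Z.
  H_2: rank ker ∂_2 − rank ∂_3 = (12 − 12) − 0 = 0, and there is no ∂_3, so H_2 = 0.

As a check, the Euler characteristic is 10 − 21 + 12 = 1, which agrees with 2 − 1 + 0 = 1.

H_0 ≅ Z^2,  H_1 ≅ Z ⊕ Z/2Z,  H_2 = 0.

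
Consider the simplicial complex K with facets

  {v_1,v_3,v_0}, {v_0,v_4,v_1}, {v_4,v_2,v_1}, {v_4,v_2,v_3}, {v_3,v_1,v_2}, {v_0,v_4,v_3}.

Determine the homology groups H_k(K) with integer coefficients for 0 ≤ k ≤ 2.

H_0 ≅ Z,  H_1 = 0,  H_2 ≅ Z.

Take the total order v_0 < v_1 < v_2 < v_3 < v_4 on the vertex set. Then K (dimension 2) consists of the simplices:

  0-simplices (5): [v_0], [v_1], [v_2], [v_3], [v_4]
  1-simplices (9): [v_0,v_1], [v_0,v_3], [v_0,v_4], [v_1,v_2], [v_1,v_3], [v_1,v_4], [v_2,v_3], [v_2,v_4], [v_3,v_4]
  2-simplices (6): [v_0,v_1,v_3], [v_0,v_1,v_4], [v_0,v_3,v_4], [v_1,v_2,v_3], [v_1,v_2,v_4], [v_2,v_3,v_4]

Hence C_0 ≅ Z^5, C_1 ≅ Z^9, C_2 ≅ Z^6.

The boundary map ∂_1: C_1 → C_0 is given by ∂[p,q] = [q] − [p]. For instance
  ∂[v_0,v_1] = [v_1] − [v_0].
This gives a 5×9 integer matrix of rank 4; reducing to Smith normal form yields diagonal entries (1,1,1,1).

The boundary map ∂_2: C_2 → C_1 maps a triangle to the signed sum of its edges. For instance
  ∂[v_1,v_2,v_3] = [v_2,v_3] − [v_1,v_3] + [v_1,v_2],
  ∂[v_0,v_1,v_4] = [v_1,v_4] − [v_0,v_4] + [v_0,v_1].
The 9×6 boundary matrix has rank 5 and Smith normal form diag(1,1,1,1,1).

Now H_k = ker ∂_k / im ∂_{k+1}, so:

  H_0: rank C_0 − rank ∂_1 = 5 − 4 = 1, and the invariant factors of ∂_1 are all 1, so H_0 ≅ Z.
  H_1: rank ker ∂_1 − rank ∂_2 = (9 − 4) − 5 = 0, and the invariant factors of ∂_2 are all 1, so H_1 ≅ 0.
  H_2: rank ker ∂_2 − rank ∂_3 = (6 − 5) − 0 = 1, and there is no ∂_3, so H_2 ≅ Z.

As a check, the Euler characteristic is 5 − 9 + 6 = 2, which agrees with 1 − 0 + 1 = 2.
(K is a triangulation of the 2-sphere S^2.)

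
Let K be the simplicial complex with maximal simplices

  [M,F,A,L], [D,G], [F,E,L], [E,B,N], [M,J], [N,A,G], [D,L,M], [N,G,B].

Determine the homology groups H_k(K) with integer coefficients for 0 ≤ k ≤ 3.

H_0 = Z,  H_1 = Z^2,  H_2 = 0,  H_3 = 0.

We work with the vertex ordering A < B < D < E < F < G < J < L < M < N. The simplices of K, each written with vertices in increasing order, are:

  0-simplices (10): A, B, D, E, F, G, J, L, M, N
  1-simplices (19): AF, AG, AL, AM, AN, BE, BG, BN, DG, DL, DM, EF, EL, EN, FL, FM, GN, JM, LM
  2-simplices (9): AFL, AFM, AGN, ALM, BEN, BGN, DLM, EFL, FLM
  3-simplices (1): AFLM

giving chain groups C_0 ≅ Z^10, C_1 ≅ Z^19, C_2 ≅ Z^9, C_3 ≅ Z^1.

Boundary ∂_1: C_1 → C_0 is given by ∂[p,q] = [q] − [p].
The 10×19 boundary matrix has rank 9 and Smith normal form diag(1,1,1,1,1,1,1,1,1).

∂_2: C_2 → C_1 sends each 2-simplex [p,q,r] to [q,r] − [p,r] + [p,q]. For instance
  ∂AGN = GN − AN + AG,
  ∂AFL = FL − AL + AF.
The 19×9 boundary matrix has rank 8 and Smith normal form diag(1,1,1,1,1,1,1,1).

∂_3: C_3 → C_2 sends each 3-simplex σ to the alternating sum Σ_i (−1)^i (σ with its i-th vertex removed). For instance
  ∂AFLM = FLM − ALM + AFM − AFL.
The 9×1 boundary matrix has rank 1 and Smith normal form diag(1).

Computing H_k = (kernel of ∂_k) / (image of ∂_{k+1}):

  H_0: rank C_0 − rank ∂_1 = 10 − 9 = 1, and the invariant factors of ∂_1 are all 1, so H_0 ≅ Z.
  H_1: rank ker ∂_1 − rank ∂_2 = (19 − 9) − 8 = 2, and the invariant factors of ∂_2 are all 1, so H_1 ≅ Z^2.
  H_2: rank ker ∂_2 − rank ∂_3 = (9 − 8) − 1 = 0, and the invariant factors of ∂_3 are all 1, so H_2 ≅ 0.
  H_3: rank ker ∂_3 − rank ∂_4 = (1 − 1) − 0 = 0, and there is no ∂_4, so H_3 ≅ 0.

As a check, the Euler characteristic is 10 − 19 + 9 − 1 = -1, which agrees with 1 − 2 + 0 − 0 = -1.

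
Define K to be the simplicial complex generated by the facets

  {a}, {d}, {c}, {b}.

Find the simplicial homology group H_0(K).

We work with the vertex ordering a < b < c < d. The simplices of K, each written with vertices in increasing order, are:

  0-simplices (4): a, b, c, d

Hence C_0 ≅ Z^4.

Computing H_k = (kernel of ∂_k) / (image of ∂_{k+1}):

  H_0: rank C_0 − rank ∂_1 = 4 − 0 = 4, and there is no ∂_1, so H_0 ≅ Z^4.

H_0 = Z^4.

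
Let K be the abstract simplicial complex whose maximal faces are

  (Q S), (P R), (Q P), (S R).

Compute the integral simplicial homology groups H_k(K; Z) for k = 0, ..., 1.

H_0 = Z,  H_1 = Z.

K has 4 vertices, 4 edges.
rank ∂_0 = 0, rank ∂_1 = 3 ⇒ b_0 = 4 − 0 − 3 = 1; all invariant factors of ∂_1 are 1 so no torsion. So H_0 = Z.
rank ∂_1 = 3, rank ∂_2 = 0 ⇒ b_1 = 4 − 3 − 0 = 1. So H_1 = Z.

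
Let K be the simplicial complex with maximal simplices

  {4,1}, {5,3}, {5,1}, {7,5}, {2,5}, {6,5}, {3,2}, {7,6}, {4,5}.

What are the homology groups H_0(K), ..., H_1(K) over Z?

Take the total order 1 < 2 < 3 < 4 < 5 < 6 < 7 on the vertex set. Then K (dimension 1) consists of the simplices:

  0-simplices (7): [1], [2], [3], [4], [5], [6], [7]
  1-simplices (9): [1,4], [1,5], [2,3], [2,5], [3,5], [4,5], [5,6], [5,7], [6,7]

giving chain groups C_0 ≅ Z^7, C_1 ≅ Z^9.

∂_1: C_1 → C_0 maps an edge to its endpoints' difference, ∂[p,q] = q − p.
The resulting 7×9 matrix has rank 6, and its Smith normal form has invariant factors (1,1,1,1,1,1).

From H_k ≅ ker(∂_k) / im(∂_{k+1}) we obtain:

  H_0: rank C_0 − rank ∂_1 = 7 − 6 = 1, and the invariant factors of ∂_1 are all 1, so H_0 ≅ Z.
  H_1: rank ker ∂_1 − rank ∂_2 = (9 − 6) − 0 = 3, and there is no ∂_2, so H_1 ≅ Z^3.

(K is a triangulation of a wedge of 3 circles.)

H_0 ≅ Z,  H_1 ≅ Z^3.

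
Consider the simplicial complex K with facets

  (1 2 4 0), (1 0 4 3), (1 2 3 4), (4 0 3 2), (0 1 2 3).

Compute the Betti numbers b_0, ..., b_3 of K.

K has 5 vertices, 10 edges, 10 triangles, 5 3-simplices.
rank ∂_0 = 0, rank ∂_1 = 4 ⇒ b_0 = 5 − 0 − 4 = 1; all invariant factors of ∂_1 are 1 so no torsion. So H_0 ≅ Z.
rank ∂_1 = 4, rank ∂_2 = 6 ⇒ b_1 = 10 − 4 − 6 = 0; all invariant factors of ∂_2 are 1 so no torsion. So H_1 ≅ 0.
rank ∂_2 = 6, rank ∂_3 = 4 ⇒ b_2 = 10 − 6 − 4 = 0; all invariant factors of ∂_3 are 1 so no torsion. So H_2 ≅ 0.
rank ∂_3 = 4, rank ∂_4 = 0 ⇒ b_3 = 5 − 4 − 0 = 1. So H_3 ≅ Z.

b_0 = 1, b_1 = 0, b_2 = 0, b_3 = 1.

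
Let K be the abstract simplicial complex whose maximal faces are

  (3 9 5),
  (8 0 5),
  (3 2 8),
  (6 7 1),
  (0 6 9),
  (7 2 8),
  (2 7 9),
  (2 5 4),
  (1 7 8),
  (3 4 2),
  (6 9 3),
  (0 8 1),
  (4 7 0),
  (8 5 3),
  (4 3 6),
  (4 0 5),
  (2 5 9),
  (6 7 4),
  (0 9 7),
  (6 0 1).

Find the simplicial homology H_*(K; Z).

H_0 ≅ Z,  H_1 ≅ Z ⊕ Z/2,  H_2 = 0.

Take the total order 0 < 1 < 2 < 3 < 4 < 5 < 6 < 7 < 8 < 9 on the vertex set. Then K (dimension 2) consists of the simplices:

  0-simplices (10): [0], [1], [2], [3], [4], [5], [6], [7], [8], [9]
  1-simplices (30): (30 of them)
  2-simplices (20): (20 of them)

so the chain groups are C_0 ≅ Z^10, C_1 ≅ Z^30, C_2 ≅ Z^20.

∂_1: C_1 → C_0 maps an edge to its endpoints' difference, ∂[p,q] = q − p.
The resulting 10×30 matrix has rank 9, and its Smith normal form has invariant factors (1,1,1,1,1,1,1,1,1).

∂_2: C_2 → C_1 maps a triangle to the signed sum of its edges. For instance
  ∂[2,4,5] = [4,5] − [2,5] + [2,4],
  ∂[0,6,9] = [6,9] − [0,9] + [0,6].
As a 30×20 matrix over Z this has rank 20, with invariant factors (1,1,1,1,1,1,1,1,1,1,1,1,1,1,1,1,1,1,1,2).

Computing H_k = (kernel of ∂_k) / (image of ∂_{k+1}):

  H_0: rank C_0 − rank ∂_1 = 10 − 9 = 1, and the invariant factors of ∂_1 are all 1, so H_0 = Z.
  H_1: rank ker ∂_1 − rank ∂_2 = (30 − 9) − 20 = 1, and ∂_2 has invariant factor 2 > 1, so H_1 = Z ⊕ Z/2.
  H_2: rank ker ∂_2 − rank ∂_3 = (20 − 20) − 0 = 0, and there is no ∂_3, so H_2 = 0.

As a check, the Euler characteristic is 10 − 30 + 20 = 0, which agrees with 1 − 1 + 0 = 0.
(K is a triangulation of the Klein bottle.)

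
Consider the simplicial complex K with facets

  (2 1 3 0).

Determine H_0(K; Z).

H_0 ≅ Z.

Take the total order 0 < 1 < 2 < 3 on the vertex set. Then K (dimension 3) consists of the simplices:

  0-simplices (4): [0], [1], [2], [3]
  1-simplices (6): [0,1], [0,2], [0,3], [1,2], [1,3], [2,3]
  2-simplices (4): [0,1,2], [0,1,3], [0,2,3], [1,2,3]
  3-simplices (1): [0,1,2,3]

Hence C_0 ≅ Z^4, C_1 ≅ Z^6, C_2 ≅ Z^4, C_3 ≅ Z^1.

The boundary map ∂_1: C_1 → C_0 is given by ∂[p,q] = [q] − [p]. For instance
  ∂[2,3] = [3] − [2].
The resulting 4×6 matrix has rank 3, and its Smith normal form has invariant factors (1,1,1).

Boundary ∂_2: C_2 → C_1 maps a triangle to the signed sum of its edges. For instance
  ∂[0,2,3] = [2,3] − [0,3] + [0,2],
  ∂[0,1,2] = [1,2] − [0,2] + [0,1].
The 6×4 boundary matrix has rank 3 and Smith normal form diag(1,1,1).

∂_3: C_3 → C_2 sends each 3-simplex σ to the alternating sum Σ_i (−1)^i (σ with its i-th vertex removed). For instance
  ∂[0,1,2,3] = [1,2,3] − [0,2,3] + [0,1,3] − [0,1,2].
The resulting 4×1 matrix has rank 1, and its Smith normal form has invariant factors (1).

Now H_k = ker ∂_k / im ∂_{k+1}, so:

  H_0: rank C_0 − rank ∂_1 = 4 − 3 = 1, and the invariant factors of ∂_1 are all 1, so H_0 ≅ Z.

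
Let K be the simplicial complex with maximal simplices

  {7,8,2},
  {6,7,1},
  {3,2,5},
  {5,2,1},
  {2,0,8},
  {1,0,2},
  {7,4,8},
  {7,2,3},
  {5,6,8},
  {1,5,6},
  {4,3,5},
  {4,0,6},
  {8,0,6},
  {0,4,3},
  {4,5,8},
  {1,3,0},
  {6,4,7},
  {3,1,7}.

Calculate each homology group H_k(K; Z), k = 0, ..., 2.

H_0 = Z,  H_1 = Z ⊕ Z/2,  H_2 = 0.

Take the total order 0 < 1 < 2 < 3 < 4 < 5 < 6 < 7 < 8 on the vertex set. Then K (dimension 2) consists of the simplices:

  0-simplices (9): [0], [1], [2], [3], [4], [5], [6], [7], [8]
  1-simplices (27): (27 of them)
  2-simplices (18): [0,1,2], [0,1,3], [0,2,8], [0,3,4], [0,4,6], [0,6,8], [1,2,5], [1,3,7], [1,5,6], [1,6,7], [2,3,5], [2,3,7], [2,7,8], [3,4,5], [4,5,8], [4,6,7], [4,7,8], [5,6,8]

giving chain groups C_0 ≅ Z^9, C_1 ≅ Z^27, C_2 ≅ Z^18.

∂_1: C_1 → C_0 is given by ∂[p,q] = [q] − [p].
The resulting 9×27 matrix has rank 8, and its Smith normal form has invariant factors (1,1,1,1,1,1,1,1).

Boundary ∂_2: C_2 → C_1 sends each 2-simplex [p,q,r] to [q,r] − [p,r] + [p,q]. For instance
  ∂[3,4,5] = [4,5] − [3,5] + [3,4],
  ∂[0,2,8] = [2,8] − [0,8] + [0,2].
The resulting 27×18 matrix has rank 18, and its Smith normal form has invariant factors (1,1,1,1,1,1,1,1,1,1,1,1,1,1,1,1,1,2).

Computing H_k = (kernel of ∂_k) / (image of ∂_{k+1}):

  H_0: rank C_0 − rank ∂_1 = 9 − 8 = 1, and the invariant factors of ∂_1 are all 1, so H_0 ≅ Z.
  H_1: rank ker ∂_1 − rank ∂_2 = (27 − 8) − 18 = 1, and ∂_2 has invariant factor 2 > 1, so H_1 ≅ Z ⊕ Z/2.
  H_2: rank ker ∂_2 − rank ∂_3 = (18 − 18) − 0 = 0, and there is no ∂_3, so H_2 ≅ 0.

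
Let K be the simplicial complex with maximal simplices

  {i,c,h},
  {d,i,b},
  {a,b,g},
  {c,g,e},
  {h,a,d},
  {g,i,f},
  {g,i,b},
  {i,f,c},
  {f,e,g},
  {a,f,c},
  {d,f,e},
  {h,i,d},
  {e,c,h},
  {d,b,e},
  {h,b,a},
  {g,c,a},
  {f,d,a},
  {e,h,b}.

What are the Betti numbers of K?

Take the total order a < b < c < d < e < f < g < h < i on the vertex set. Then K (dimension 2) consists of the simplices:

  0-simplices (9): a, b, c, d, e, f, g, h, i
  1-simplices (27): ab, ac, ad, af, ag, ah, bd, be, bg, bh, bi, ce, cf, cg, ch, ci, de, df, dh, di, ef, eg, eh, fg, fi, gi, hi
  2-simplices (18): abg, abh, acf, acg, adf, adh, bde, bdi, beh, bgi, ceg, ceh, cfi, chi, def, dhi, efg, fgi

Hence C_0 ≅ Z^9, C_1 ≅ Z^27, C_2 ≅ Z^18.

∂_1: C_1 → C_0 sends each edge [p,q] (with p < q) to q − p. For instance
  ∂ad = d − a.
The 9×27 boundary matrix has rank 8 and Smith normal form diag(1,1,1,1,1,1,1,1).

The boundary map ∂_2: C_2 → C_1 sends each 2-simplex [p,q,r] to [q,r] − [p,r] + [p,q]. For instance
  ∂acg = cg − ag + ac,
  ∂beh = eh − bh + be.
The resulting 27×18 matrix has rank 18, and its Smith normal form has invariant factors (1,1,1,1,1,1,1,1,1,1,1,1,1,1,1,1,1,2).

Computing H_k = (kernel of ∂_k) / (image of ∂_{k+1}):

  H_0: rank C_0 − rank ∂_1 = 9 − 8 = 1, and the invariant factors of ∂_1 are all 1, so H_0 = Z.
  H_1: rank ker ∂_1 − rank ∂_2 = (27 − 8) − 18 = 1, and ∂_2 has invariant factor 2 > 1, so H_1 = Z ⊕ Z/2.
  H_2: rank ker ∂_2 − rank ∂_3 = (18 − 18) − 0 = 0, and there is no ∂_3, so H_2 = 0.

Hence the Betti numbers are b_0 = 1, b_1 = 1, b_2 = 0.

b_0 = 1, b_1 = 1, b_2 = 0.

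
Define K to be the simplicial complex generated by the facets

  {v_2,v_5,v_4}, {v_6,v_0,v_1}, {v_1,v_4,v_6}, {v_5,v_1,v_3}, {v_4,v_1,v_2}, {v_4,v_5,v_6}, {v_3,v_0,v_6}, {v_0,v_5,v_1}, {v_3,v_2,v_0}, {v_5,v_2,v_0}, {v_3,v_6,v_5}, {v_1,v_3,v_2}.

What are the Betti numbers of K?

Take the total order v_0 < v_1 < v_2 < v_3 < v_4 < v_5 < v_6 on the vertex set. Then K (dimension 2) consists of the simplices:

  0-simplices (7): [v_0], [v_1], [v_2], [v_3], [v_4], [v_5], [v_6]
  1-simplices (18): (18 of them)
  2-simplices (12): (12 of them)

Hence C_0 ≅ Z^7, C_1 ≅ Z^18, C_2 ≅ Z^12.

∂_1: C_1 → C_0 is given by ∂[p,q] = [q] − [p].
As a 7×18 matrix over Z this has rank 6, with invariant factors (1,1,1,1,1,1).

∂_2: C_2 → C_1 acts by ∂[p,q,r] = [q,r] − [p,r] + [p,q]. For instance
  ∂[v_4,v_5,v_6] = [v_5,v_6] − [v_4,v_6] + [v_4,v_5],
  ∂[v_0,v_1,v_6] = [v_1,v_6] − [v_0,v_6] + [v_0,v_1].
This gives a 18×12 integer matrix of rank 12; reducing to Smith normal form yields diagonal entries (1,1,1,1,1,1,1,1,1,1,1,2).

Now H_k = ker ∂_k / im ∂_{k+1}, so:

  H_0: rank C_0 − rank ∂_1 = 7 − 6 = 1, and the invariant factors of ∂_1 are all 1, so H_0 ≅ Z.
  H_1: rank ker ∂_1 − rank ∂_2 = (18 − 6) − 12 = 0, and ∂_2 has invariant factor 2 > 1, so H_1 ≅ Z/2.
  H_2: rank ker ∂_2 − rank ∂_3 = (12 − 12) − 0 = 0, and there is no ∂_3, so H_2 ≅ 0.

As a check, the Euler characteristic is 7 − 18 + 12 = 1, which agrees with 1 − 0 + 0 = 1.

Hence the Betti numbers are b_0 = 1, b_1 = 0, b_2 = 0.

b_0 = 1, b_1 = 0, b_2 = 0.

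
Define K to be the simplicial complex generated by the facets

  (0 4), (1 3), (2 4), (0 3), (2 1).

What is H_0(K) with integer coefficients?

Fix the vertex order 0 < 1 < 2 < 3 < 4 and write every simplex with vertices in increasing order. Then dim K = 1 and the simplices of K are:

  0-simplices (5): [0], [1], [2], [3], [4]
  1-simplices (5): [0,3], [0,4], [1,2], [1,3], [2,4]

giving chain groups C_0 ≅ Z^5, C_1 ≅ Z^5.

The boundary map ∂_1: C_1 → C_0 maps an edge to its endpoints' difference, ∂[p,q] = q − p. For instance
  ∂[0,4] = [4] − [0].
The 5×5 boundary matrix has rank 4 and Smith normal form diag(1,1,1,1).

Reading off H_k = ker ∂_k / im ∂_{k+1}:

  H_0: rank C_0 − rank ∂_1 = 5 − 4 = 1, and the invariant factors of ∂_1 are all 1, so H_0 = Z.

(K is a triangulation of the circle S^1.)

H_0 ≅ Z.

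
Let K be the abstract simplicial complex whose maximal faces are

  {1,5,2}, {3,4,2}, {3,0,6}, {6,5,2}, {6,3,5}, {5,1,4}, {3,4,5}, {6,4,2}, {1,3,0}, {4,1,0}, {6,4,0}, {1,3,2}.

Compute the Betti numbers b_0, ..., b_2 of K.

b_0 = 1, b_1 = 0, b_2 = 0.

Order the vertices as 0 < 1 < 2 < 3 < 4 < 5 < 6. Listing each simplex with vertices in this order, K has dimension 2 with simplices:

  0-simplices (7): [0], [1], [2], [3], [4], [5], [6]
  1-simplices (18): [0,1], [0,3], [0,4], [0,6], [1,2], [1,3], [1,4], [1,5], [2,3], [2,4], [2,5], [2,6], [3,4], [3,5], [3,6], [4,5], [4,6], [5,6]
  2-simplices (12): [0,1,3], [0,1,4], [0,3,6], [0,4,6], [1,2,3], [1,2,5], [1,4,5], [2,3,4], [2,4,6], [2,5,6], [3,4,5], [3,5,6]

Hence C_0 ≅ Z^7, C_1 ≅ Z^18, C_2 ≅ Z^12.

The boundary map ∂_1: C_1 → C_0 sends each edge [p,q] (with p < q) to q − p.
The 7×18 boundary matrix has rank 6 and Smith normal form diag(1,1,1,1,1,1).

The boundary map ∂_2: C_2 → C_1 sends each 2-simplex [p,q,r] to [q,r] − [p,r] + [p,q]. For instance
  ∂[0,4,6] = [4,6] − [0,6] + [0,4],
  ∂[1,2,5] = [2,5] − [1,5] + [1,2].
The resulting 18×12 matrix has rank 12, and its Smith normal form has invariant factors (1,1,1,1,1,1,1,1,1,1,1,2).

Reading off H_k = ker ∂_k / im ∂_{k+1}:

  H_0: rank C_0 − rank ∂_1 = 7 − 6 = 1, and the invariant factors of ∂_1 are all 1, so H_0 ≅ Z.
  H_1: rank ker ∂_1 − rank ∂_2 = (18 − 6) − 12 = 0, and ∂_2 has invariant factor 2 > 1, so H_1 ≅ Z/2.
  H_2: rank ker ∂_2 − rank ∂_3 = (12 − 12) − 0 = 0, and there is no ∂_3, so H_2 ≅ 0.

As a check, the Euler characteristic is 7 − 18 + 12 = 1, which agrees with 1 − 0 + 0 = 1.

Hence the Betti numbers are b_0 = 1, b_1 = 0, b_2 = 0.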